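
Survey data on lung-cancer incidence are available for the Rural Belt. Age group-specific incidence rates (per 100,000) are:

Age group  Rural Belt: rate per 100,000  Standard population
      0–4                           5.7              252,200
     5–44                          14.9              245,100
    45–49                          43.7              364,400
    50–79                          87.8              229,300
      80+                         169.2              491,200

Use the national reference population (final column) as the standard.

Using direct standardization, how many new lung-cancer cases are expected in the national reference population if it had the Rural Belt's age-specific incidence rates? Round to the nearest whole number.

Expected new lung-cancer cases = Σ (standard pop × age-specific rate ÷ 100,000)
= 252,200×5.7/100,000 + 245,100×14.9/100,000 + 364,400×43.7/100,000 + 229,300×87.8/100,000 + 491,200×169.2/100,000
= 14.38 + 36.52 + 159.24 + 201.33 + 831.11 = 1242.57.

1243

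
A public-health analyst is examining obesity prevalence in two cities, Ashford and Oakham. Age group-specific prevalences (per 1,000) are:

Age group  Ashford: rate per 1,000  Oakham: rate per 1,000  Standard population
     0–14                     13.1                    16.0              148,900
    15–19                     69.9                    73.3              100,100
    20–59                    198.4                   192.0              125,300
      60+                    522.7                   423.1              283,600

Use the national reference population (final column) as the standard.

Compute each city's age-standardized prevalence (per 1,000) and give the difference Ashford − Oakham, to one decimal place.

43.0

Standard total = 657,900; weights = 0.2263, 0.1522, 0.1905, 0.4311.
Ashford: 0.2263×13.1 + 0.1522×69.9 + 0.1905×198.4 + 0.4311×522.7 = 276.7059 per 1,000.
Oakham: 0.2263×16.0 + 0.1522×73.3 + 0.1905×192.0 + 0.4311×423.1 = 233.7262 per 1,000.
Difference = 276.7059 − 233.7262 = 42.9797.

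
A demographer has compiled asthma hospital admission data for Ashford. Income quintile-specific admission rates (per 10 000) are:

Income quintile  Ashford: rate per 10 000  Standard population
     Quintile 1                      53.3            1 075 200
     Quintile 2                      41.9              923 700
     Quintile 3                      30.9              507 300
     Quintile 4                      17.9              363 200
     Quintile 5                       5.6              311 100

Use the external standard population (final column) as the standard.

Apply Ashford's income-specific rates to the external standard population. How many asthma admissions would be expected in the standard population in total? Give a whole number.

11993

Expected asthma admissions = Σ (standard pop × income-specific rate ÷ 10 000)
= 1 075 200×53.3/10 000 + 923 700×41.9/10 000 + 507 300×30.9/10 000 + 363 200×17.9/10 000 + 311 100×5.6/10 000
= 5730.82 + 3870.30 + 1567.56 + 650.13 + 174.22 = 11993.02.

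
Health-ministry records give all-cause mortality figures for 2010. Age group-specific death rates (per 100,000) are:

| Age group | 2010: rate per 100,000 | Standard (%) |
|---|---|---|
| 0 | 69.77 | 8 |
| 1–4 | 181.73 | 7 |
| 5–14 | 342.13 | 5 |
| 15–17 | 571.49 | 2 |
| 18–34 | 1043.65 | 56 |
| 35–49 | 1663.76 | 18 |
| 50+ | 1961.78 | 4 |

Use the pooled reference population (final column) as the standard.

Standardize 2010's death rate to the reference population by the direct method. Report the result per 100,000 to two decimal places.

1009.23

Standard weights: 0.08, 0.07, 0.05, 0.02, 0.56, 0.18, 0.04.
Standardized rate: 0.0800×69.77 + 0.0700×181.73 + 0.0500×342.13 + 0.0200×571.49 + 0.5600×1043.65 + 0.1800×1663.76 + 0.0400×1961.78 = 1009.2310 per 100,000.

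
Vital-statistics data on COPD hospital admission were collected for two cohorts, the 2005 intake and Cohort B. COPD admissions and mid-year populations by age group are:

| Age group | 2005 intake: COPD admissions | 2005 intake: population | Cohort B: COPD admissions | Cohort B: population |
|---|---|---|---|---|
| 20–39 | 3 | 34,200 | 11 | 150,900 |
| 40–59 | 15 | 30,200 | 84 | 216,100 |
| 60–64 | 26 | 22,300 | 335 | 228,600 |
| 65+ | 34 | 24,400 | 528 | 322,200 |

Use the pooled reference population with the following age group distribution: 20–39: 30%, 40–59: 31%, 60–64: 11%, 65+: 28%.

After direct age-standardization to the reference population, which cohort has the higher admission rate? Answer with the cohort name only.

Cohort B

Age-specific rates per 10,000 for the 2005 intake: 0.88, 4.97, 11.66, 13.93.
For Cohort B: 0.73, 3.89, 14.65, 16.39.
Standard weights: 0.30, 0.31, 0.11, 0.28.
The 2005 intake: 0.3000×0.88 + 0.3100×4.97 + 0.1100×11.66 + 0.2800×13.93 = 6.9870 per 10,000.
Cohort B: 0.3000×0.73 + 0.3100×3.89 + 0.1100×14.65 + 0.2800×16.39 = 7.6241 per 10,000.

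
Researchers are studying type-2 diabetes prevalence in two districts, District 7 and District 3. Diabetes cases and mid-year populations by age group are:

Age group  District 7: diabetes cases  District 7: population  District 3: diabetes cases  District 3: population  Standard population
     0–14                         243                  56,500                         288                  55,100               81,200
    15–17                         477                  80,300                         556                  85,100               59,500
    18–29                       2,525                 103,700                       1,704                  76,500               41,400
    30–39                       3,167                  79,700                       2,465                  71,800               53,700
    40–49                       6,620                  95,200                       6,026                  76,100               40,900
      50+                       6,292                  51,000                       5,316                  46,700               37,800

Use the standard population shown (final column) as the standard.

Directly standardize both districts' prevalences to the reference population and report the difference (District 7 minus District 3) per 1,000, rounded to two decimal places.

Age-specific rates per 1,000 for District 7: 4.301, 5.940, 24.349, 39.737, 69.538, 123.373.
For District 3: 5.227, 6.533, 22.275, 34.331, 79.185, 113.833.
Standard total = 314,500; weights = 0.2582, 0.1892, 0.1316, 0.1707, 0.1300, 0.1202.
District 7: 0.2582×4.301 + 0.1892×5.940 + 0.1316×24.349 + 0.1707×39.737 + 0.1300×69.538 + 0.1202×123.373 = 36.0959 per 1,000.
District 3: 0.2582×5.227 + 0.1892×6.533 + 0.1316×22.275 + 0.1707×34.331 + 0.1300×79.185 + 0.1202×113.833 = 35.3593 per 1,000.
Difference = 36.0959 − 35.3593 = 0.7366.

0.74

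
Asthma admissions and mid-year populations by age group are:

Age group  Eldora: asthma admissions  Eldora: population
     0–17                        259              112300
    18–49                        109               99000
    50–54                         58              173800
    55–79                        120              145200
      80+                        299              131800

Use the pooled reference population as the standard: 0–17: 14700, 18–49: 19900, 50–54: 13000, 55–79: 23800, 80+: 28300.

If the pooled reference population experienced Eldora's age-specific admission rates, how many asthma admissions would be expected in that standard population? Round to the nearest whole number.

144

Age-specific rates per 10000 for Eldora: 23.06, 11.01, 3.34, 8.26, 22.69.
Expected asthma admissions = Σ (standard pop × age-specific rate ÷ 10000)
= 14700×23.06/10000 + 19900×11.01/10000 + 13000×3.34/10000 + 23800×8.26/10000 + 28300×22.69/10000
= 33.90 + 21.91 + 4.34 + 19.67 + 64.20 = 144.02.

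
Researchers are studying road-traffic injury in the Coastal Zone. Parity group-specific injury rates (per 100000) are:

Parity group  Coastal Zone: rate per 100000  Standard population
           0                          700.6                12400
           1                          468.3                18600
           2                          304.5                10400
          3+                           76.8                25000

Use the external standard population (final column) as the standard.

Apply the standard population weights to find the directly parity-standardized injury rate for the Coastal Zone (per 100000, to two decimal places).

338.62

Standard total = 66400; weights = 0.1867, 0.2801, 0.1566, 0.3765.
Standardized rate: 0.1867×700.6 + 0.2801×468.3 + 0.1566×304.5 + 0.3765×76.8 = 338.6238 per 100000.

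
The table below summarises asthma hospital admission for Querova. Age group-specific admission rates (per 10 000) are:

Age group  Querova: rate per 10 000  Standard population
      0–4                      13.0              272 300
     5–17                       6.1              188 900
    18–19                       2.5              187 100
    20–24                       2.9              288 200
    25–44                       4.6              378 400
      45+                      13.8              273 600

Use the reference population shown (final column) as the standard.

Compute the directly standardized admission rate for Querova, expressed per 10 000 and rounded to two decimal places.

7.25

Standard total = 1 588 500; weights = 0.1714, 0.1189, 0.1178, 0.1814, 0.2382, 0.1722.
Standardized rate: 0.1714×13.0 + 0.1189×6.1 + 0.1178×2.5 + 0.1814×2.9 + 0.2382×4.6 + 0.1722×13.8 = 7.2471 per 10 000.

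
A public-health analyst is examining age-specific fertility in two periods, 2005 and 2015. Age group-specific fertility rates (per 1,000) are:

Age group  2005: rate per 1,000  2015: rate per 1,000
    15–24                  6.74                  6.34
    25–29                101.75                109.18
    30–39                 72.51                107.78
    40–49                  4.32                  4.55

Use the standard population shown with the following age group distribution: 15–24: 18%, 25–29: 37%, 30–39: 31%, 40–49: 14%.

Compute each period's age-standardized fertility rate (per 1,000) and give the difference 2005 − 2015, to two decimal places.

Standard weights: 0.18, 0.37, 0.31, 0.14.
2005: 0.1800×6.74 + 0.3700×101.75 + 0.3100×72.51 + 0.1400×4.32 = 61.9436 per 1,000.
2015: 0.1800×6.34 + 0.3700×109.18 + 0.3100×107.78 + 0.1400×4.55 = 75.5866 per 1,000.
Difference = 61.9436 − 75.5866 = -13.6430.

-13.64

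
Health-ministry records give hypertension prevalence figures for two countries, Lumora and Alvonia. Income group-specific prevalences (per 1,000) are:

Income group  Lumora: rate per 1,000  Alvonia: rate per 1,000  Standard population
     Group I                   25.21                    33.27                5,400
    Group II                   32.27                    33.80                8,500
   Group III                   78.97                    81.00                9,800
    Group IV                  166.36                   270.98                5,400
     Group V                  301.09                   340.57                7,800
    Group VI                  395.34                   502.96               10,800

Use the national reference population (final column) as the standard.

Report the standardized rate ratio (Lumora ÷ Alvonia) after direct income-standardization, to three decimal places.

Standard total = 47,700; weights = 0.1132, 0.1782, 0.2055, 0.1132, 0.1635, 0.2264.
Lumora: 0.1132×25.21 + 0.1782×32.27 + 0.2055×78.97 + 0.1132×166.36 + 0.1635×301.09 + 0.2264×395.34 = 182.4078 per 1,000.
Alvonia: 0.1132×33.27 + 0.1782×33.80 + 0.2055×81.00 + 0.1132×270.98 + 0.1635×340.57 + 0.2264×502.96 = 226.6764 per 1,000.
Ratio = 182.4078 ÷ 226.6764 = 0.80471.

0.805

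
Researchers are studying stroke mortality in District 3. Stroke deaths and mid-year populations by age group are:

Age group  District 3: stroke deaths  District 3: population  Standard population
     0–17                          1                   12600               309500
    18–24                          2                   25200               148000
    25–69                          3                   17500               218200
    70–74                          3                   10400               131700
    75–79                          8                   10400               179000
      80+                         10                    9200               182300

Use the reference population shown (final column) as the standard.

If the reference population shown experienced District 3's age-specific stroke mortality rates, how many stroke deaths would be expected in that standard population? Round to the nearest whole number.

448

Age-specific rates per 100000 for District 3: 7.94, 7.94, 17.14, 28.85, 76.92, 108.70.
Expected stroke deaths = Σ (standard pop × age-specific rate ÷ 100000)
= 309500×7.94/100000 + 148000×7.94/100000 + 218200×17.14/100000 + 131700×28.85/100000 + 179000×76.92/100000 + 182300×108.70/100000
= 24.56 + 11.75 + 37.41 + 37.99 + 137.69 + 198.15 = 447.55.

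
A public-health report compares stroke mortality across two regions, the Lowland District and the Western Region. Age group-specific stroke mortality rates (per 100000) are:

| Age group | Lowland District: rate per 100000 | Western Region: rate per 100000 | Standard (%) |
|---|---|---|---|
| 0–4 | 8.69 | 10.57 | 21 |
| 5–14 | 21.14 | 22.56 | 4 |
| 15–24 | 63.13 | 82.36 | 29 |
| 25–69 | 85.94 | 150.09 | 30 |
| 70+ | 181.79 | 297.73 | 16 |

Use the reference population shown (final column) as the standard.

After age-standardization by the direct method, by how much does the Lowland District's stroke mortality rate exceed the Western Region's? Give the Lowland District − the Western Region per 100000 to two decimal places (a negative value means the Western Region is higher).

Standard weights: 0.21, 0.04, 0.29, 0.30, 0.16.
The Lowland District: 0.2100×8.69 + 0.0400×21.14 + 0.2900×63.13 + 0.3000×85.94 + 0.1600×181.79 = 75.8466 per 100000.
The Western Region: 0.2100×10.57 + 0.0400×22.56 + 0.2900×82.36 + 0.3000×150.09 + 0.1600×297.73 = 119.6703 per 100000.
Difference = 75.8466 − 119.6703 = -43.8237.

-43.82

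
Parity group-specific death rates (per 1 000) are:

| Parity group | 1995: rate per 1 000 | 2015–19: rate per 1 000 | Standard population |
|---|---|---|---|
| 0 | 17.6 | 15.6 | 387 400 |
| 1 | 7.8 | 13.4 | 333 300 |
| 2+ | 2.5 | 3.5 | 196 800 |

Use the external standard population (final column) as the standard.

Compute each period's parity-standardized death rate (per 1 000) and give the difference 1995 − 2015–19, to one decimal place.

-1.4

Standard total = 917 500; weights = 0.4222, 0.3633, 0.2145.
1995: 0.4222×17.6 + 0.3633×7.8 + 0.2145×2.5 = 10.8011 per 1 000.
2015–19: 0.4222×15.6 + 0.3633×13.4 + 0.2145×3.5 = 12.2054 per 1 000.
Difference = 10.8011 − 12.2054 = -1.4043.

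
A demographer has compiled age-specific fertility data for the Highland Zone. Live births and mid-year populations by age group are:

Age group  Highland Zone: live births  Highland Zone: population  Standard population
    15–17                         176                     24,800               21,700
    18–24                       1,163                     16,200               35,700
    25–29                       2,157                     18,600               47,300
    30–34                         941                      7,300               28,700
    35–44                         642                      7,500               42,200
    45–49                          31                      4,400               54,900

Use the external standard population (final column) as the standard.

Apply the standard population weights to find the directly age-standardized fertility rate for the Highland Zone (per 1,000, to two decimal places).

Age-specific rates per 1,000 for the Highland Zone: 7.097, 71.790, 115.968, 128.904, 85.600, 7.045.
Standard total = 230,500; weights = 0.0941, 0.1549, 0.2052, 0.1245, 0.1831, 0.2382.
Standardized rate: 0.0941×7.097 + 0.1549×71.790 + 0.2052×115.968 + 0.1245×128.904 + 0.1831×85.600 + 0.2382×7.045 = 68.9841 per 1,000.

68.98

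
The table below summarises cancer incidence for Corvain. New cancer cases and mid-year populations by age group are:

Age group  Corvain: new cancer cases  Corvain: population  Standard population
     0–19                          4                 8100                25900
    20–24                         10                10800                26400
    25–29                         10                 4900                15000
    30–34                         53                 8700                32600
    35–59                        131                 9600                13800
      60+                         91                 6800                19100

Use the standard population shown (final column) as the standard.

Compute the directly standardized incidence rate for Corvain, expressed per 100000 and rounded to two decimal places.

534.91

Age-specific rates per 100000 for Corvain: 49.38, 92.59, 204.08, 609.20, 1364.58, 1338.24.
Standard total = 132800; weights = 0.1950, 0.1988, 0.1130, 0.2455, 0.1039, 0.1438.
Standardized rate: 0.1950×49.38 + 0.1988×92.59 + 0.1130×204.08 + 0.2455×609.20 + 0.1039×1364.58 + 0.1438×1338.24 = 534.9096 per 100000.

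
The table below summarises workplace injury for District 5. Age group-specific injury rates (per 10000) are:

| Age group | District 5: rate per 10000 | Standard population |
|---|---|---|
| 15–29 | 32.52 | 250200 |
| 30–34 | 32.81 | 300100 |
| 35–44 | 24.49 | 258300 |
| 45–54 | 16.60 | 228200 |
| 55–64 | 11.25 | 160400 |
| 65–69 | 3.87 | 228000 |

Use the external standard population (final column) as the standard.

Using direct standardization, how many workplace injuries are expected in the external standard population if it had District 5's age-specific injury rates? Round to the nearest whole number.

3078

Expected workplace injuries = Σ (standard pop × age-specific rate ÷ 10000)
= 250200×32.52/10000 + 300100×32.81/10000 + 258300×24.49/10000 + 228200×16.60/10000 + 160400×11.25/10000 + 228000×3.87/10000
= 813.65 + 984.63 + 632.58 + 378.81 + 180.45 + 88.24 = 3078.35.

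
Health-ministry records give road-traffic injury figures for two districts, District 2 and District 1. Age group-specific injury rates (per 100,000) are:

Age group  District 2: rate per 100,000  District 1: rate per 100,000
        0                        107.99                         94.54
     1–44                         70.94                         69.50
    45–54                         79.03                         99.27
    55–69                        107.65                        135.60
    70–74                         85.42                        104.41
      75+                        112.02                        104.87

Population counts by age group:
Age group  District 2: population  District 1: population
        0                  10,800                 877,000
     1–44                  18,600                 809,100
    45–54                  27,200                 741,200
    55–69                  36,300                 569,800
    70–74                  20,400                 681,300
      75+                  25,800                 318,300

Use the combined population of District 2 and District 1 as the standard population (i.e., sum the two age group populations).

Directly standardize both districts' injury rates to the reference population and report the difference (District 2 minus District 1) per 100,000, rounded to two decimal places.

-7.31

Combined standard total = 4,135,800; weights = 0.2147, 0.2001, 0.1858, 0.1465, 0.1697, 0.0832.
District 2: 0.2147×107.99 + 0.2001×70.94 + 0.1858×79.03 + 0.1465×107.65 + 0.1697×85.42 + 0.0832×112.02 = 91.6508 per 100,000.
District 1: 0.2147×94.54 + 0.2001×69.50 + 0.1858×99.27 + 0.1465×135.60 + 0.1697×104.41 + 0.0832×104.87 = 98.9589 per 100,000.
Difference = 91.6508 − 98.9589 = -7.3082.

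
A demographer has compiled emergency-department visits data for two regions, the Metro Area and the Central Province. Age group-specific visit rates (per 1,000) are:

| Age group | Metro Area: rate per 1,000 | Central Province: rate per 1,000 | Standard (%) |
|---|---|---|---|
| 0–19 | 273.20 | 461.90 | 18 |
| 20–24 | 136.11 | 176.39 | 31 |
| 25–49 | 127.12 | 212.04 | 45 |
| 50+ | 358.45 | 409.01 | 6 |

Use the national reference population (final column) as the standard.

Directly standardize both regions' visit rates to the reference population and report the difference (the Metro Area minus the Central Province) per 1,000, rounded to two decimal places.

-87.70

Standard weights: 0.18, 0.31, 0.45, 0.06.
The Metro Area: 0.1800×273.20 + 0.3100×136.11 + 0.4500×127.12 + 0.0600×358.45 = 170.0811 per 1,000.
The Central Province: 0.1800×461.90 + 0.3100×176.39 + 0.4500×212.04 + 0.0600×409.01 = 257.7815 per 1,000.
Difference = 170.0811 − 257.7815 = -87.7004.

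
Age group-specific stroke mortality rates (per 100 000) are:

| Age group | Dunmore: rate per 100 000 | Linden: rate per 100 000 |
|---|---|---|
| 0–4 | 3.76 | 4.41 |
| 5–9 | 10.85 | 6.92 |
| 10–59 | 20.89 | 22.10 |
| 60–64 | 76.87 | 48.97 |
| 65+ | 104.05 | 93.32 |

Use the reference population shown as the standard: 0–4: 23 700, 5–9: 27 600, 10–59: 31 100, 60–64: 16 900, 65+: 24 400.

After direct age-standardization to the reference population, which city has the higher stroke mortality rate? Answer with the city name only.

Dunmore

Standard total = 123 700; weights = 0.1916, 0.2231, 0.2514, 0.1366, 0.1973.
Dunmore: 0.1916×3.76 + 0.2231×10.85 + 0.2514×20.89 + 0.1366×76.87 + 0.1973×104.05 = 39.4194 per 100 000.
Linden: 0.1916×4.41 + 0.2231×6.92 + 0.2514×22.10 + 0.1366×48.97 + 0.1973×93.32 = 33.0430 per 100 000.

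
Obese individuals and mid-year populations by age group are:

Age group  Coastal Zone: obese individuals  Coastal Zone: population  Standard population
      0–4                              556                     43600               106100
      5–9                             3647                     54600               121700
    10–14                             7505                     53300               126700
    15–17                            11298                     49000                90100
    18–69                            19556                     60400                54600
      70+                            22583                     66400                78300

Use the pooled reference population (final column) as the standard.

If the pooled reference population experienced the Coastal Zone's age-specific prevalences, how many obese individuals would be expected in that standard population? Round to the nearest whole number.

92405

Age-specific rates per 1000 for the Coastal Zone: 12.752, 66.795, 140.807, 230.571, 323.775, 340.105.
Expected obese individuals = Σ (standard pop × age-specific rate ÷ 1000)
= 106100×12.752/1000 + 121700×66.795/1000 + 126700×140.807/1000 + 90100×230.571/1000 + 54600×323.775/1000 + 78300×340.105/1000
= 1353.02 + 8128.94 + 17840.22 + 20774.49 + 17678.11 + 26630.25 = 92405.02.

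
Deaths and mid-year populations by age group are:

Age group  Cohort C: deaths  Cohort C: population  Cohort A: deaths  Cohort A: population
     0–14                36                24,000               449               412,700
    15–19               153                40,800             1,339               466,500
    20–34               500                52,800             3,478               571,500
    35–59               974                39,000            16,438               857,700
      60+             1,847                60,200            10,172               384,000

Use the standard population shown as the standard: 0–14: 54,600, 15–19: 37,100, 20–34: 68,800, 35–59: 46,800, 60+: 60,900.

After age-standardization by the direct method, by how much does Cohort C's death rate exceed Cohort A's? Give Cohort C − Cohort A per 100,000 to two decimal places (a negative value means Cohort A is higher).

303.91

Age-specific rates per 100,000 for Cohort C: 150.00, 375.00, 946.97, 2497.44, 3068.11.
For Cohort A: 108.80, 287.03, 608.57, 1916.52, 2648.96.
Standard total = 268,200; weights = 0.2036, 0.1383, 0.2565, 0.1745, 0.2271.
Cohort C: 0.2036×150.00 + 0.1383×375.00 + 0.2565×946.97 + 0.1745×2497.44 + 0.2271×3068.11 = 1457.7990 per 100,000.
Cohort A: 0.2036×108.80 + 0.1383×287.03 + 0.2565×608.57 + 0.1745×1916.52 + 0.2271×2648.96 = 1153.8916 per 100,000.
Difference = 1457.7990 − 1153.8916 = 303.9074.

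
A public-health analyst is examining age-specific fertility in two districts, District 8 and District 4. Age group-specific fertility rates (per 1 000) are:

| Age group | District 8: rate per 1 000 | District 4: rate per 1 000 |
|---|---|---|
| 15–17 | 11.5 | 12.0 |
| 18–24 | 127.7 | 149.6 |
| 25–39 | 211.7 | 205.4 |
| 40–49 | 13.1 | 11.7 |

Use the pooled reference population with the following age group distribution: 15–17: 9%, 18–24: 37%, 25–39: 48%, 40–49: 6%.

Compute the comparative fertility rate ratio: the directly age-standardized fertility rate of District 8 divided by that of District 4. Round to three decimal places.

0.968

Standard weights: 0.09, 0.37, 0.48, 0.06.
District 8: 0.0900×11.5 + 0.3700×127.7 + 0.4800×211.7 + 0.0600×13.1 = 150.6860 per 1 000.
District 4: 0.0900×12.0 + 0.3700×149.6 + 0.4800×205.4 + 0.0600×11.7 = 155.7260 per 1 000.
Ratio = 150.6860 ÷ 155.7260 = 0.96764.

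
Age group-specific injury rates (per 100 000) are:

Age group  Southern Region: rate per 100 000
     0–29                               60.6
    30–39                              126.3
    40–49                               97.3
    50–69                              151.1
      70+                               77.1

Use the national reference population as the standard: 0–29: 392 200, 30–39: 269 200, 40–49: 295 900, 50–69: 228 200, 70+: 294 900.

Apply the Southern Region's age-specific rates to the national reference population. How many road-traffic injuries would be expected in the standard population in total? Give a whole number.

Expected road-traffic injuries = Σ (standard pop × age-specific rate ÷ 100 000)
= 392 200×60.6/100 000 + 269 200×126.3/100 000 + 295 900×97.3/100 000 + 228 200×151.1/100 000 + 294 900×77.1/100 000
= 237.67 + 340.00 + 287.91 + 344.81 + 227.37 = 1437.76.

1438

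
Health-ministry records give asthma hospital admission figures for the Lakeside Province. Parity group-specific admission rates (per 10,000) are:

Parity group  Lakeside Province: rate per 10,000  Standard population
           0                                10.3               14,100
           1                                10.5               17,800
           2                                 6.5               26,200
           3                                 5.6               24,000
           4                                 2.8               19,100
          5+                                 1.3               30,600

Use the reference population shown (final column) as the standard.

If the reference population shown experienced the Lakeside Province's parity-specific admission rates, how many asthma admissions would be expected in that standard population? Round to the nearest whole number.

Expected asthma admissions = Σ (standard pop × parity-specific rate ÷ 10,000)
= 14,100×10.3/10,000 + 17,800×10.5/10,000 + 26,200×6.5/10,000 + 24,000×5.6/10,000 + 19,100×2.8/10,000 + 30,600×1.3/10,000
= 14.52 + 18.69 + 17.03 + 13.44 + 5.35 + 3.98 = 73.01.

73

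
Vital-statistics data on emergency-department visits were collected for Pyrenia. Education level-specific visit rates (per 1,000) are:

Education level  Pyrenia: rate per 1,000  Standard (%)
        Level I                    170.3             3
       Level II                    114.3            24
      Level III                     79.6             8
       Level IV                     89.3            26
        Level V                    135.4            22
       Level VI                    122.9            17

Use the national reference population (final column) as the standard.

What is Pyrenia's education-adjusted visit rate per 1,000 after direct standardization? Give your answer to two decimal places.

112.81

Standard weights: 0.03, 0.24, 0.08, 0.26, 0.22, 0.17.
Standardized rate: 0.0300×170.3 + 0.2400×114.3 + 0.0800×79.6 + 0.2600×89.3 + 0.2200×135.4 + 0.1700×122.9 = 112.8080 per 1,000.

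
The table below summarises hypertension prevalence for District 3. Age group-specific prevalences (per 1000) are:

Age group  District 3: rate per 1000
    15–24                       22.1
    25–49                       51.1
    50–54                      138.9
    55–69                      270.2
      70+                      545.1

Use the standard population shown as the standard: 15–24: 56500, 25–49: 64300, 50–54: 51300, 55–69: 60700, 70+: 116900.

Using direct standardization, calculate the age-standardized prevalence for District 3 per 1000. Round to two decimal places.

262.46

Standard total = 349700; weights = 0.1616, 0.1839, 0.1467, 0.1736, 0.3343.
Standardized rate: 0.1616×22.1 + 0.1839×51.1 + 0.1467×138.9 + 0.1736×270.2 + 0.3343×545.1 = 262.4629 per 1000.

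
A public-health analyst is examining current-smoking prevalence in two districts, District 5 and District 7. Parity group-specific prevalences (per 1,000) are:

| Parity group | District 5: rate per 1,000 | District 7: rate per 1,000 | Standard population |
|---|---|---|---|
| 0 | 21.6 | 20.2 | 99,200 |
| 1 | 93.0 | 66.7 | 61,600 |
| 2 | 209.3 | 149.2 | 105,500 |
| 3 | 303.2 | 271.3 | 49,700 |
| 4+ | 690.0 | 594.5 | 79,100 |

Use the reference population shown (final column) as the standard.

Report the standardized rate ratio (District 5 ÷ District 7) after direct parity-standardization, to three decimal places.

1.209

Standard total = 395,100; weights = 0.2511, 0.1559, 0.2670, 0.1258, 0.2002.
District 5: 0.2511×21.6 + 0.1559×93.0 + 0.2670×209.3 + 0.1258×303.2 + 0.2002×690.0 = 252.0899 per 1,000.
District 7: 0.2511×20.2 + 0.1559×66.7 + 0.2670×149.2 + 0.1258×271.3 + 0.2002×594.5 = 208.4579 per 1,000.
Ratio = 252.0899 ÷ 208.4579 = 1.20931.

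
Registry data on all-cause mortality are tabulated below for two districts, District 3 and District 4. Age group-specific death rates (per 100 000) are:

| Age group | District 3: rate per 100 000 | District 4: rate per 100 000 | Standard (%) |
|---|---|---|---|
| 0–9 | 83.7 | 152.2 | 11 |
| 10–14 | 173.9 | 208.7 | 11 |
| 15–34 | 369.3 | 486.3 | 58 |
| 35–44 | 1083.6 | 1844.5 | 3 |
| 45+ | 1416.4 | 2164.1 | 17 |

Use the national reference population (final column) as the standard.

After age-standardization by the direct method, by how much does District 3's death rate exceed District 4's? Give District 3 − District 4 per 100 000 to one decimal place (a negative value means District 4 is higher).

-229.2

Standard weights: 0.11, 0.11, 0.58, 0.03, 0.17.
District 3: 0.1100×83.7 + 0.1100×173.9 + 0.5800×369.3 + 0.0300×1083.6 + 0.1700×1416.4 = 515.8260 per 100 000.
District 4: 0.1100×152.2 + 0.1100×208.7 + 0.5800×486.3 + 0.0300×1844.5 + 0.1700×2164.1 = 744.9850 per 100 000.
Difference = 515.8260 − 744.9850 = -229.1590.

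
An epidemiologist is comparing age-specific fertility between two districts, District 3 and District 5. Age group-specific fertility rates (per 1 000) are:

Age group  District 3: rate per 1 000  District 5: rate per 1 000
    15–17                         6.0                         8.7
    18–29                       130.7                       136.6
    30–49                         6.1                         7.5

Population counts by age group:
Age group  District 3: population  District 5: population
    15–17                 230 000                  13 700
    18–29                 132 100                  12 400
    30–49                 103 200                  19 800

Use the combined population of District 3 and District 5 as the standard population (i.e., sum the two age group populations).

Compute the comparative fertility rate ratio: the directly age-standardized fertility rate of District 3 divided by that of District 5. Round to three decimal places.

0.926

Combined standard total = 511 200; weights = 0.4767, 0.2827, 0.2406.
District 3: 0.4767×6.0 + 0.2827×130.7 + 0.2406×6.1 = 41.2728 per 1 000.
District 5: 0.4767×8.7 + 0.2827×136.6 + 0.2406×7.5 = 44.5645 per 1 000.
Ratio = 41.2728 ÷ 44.5645 = 0.92614.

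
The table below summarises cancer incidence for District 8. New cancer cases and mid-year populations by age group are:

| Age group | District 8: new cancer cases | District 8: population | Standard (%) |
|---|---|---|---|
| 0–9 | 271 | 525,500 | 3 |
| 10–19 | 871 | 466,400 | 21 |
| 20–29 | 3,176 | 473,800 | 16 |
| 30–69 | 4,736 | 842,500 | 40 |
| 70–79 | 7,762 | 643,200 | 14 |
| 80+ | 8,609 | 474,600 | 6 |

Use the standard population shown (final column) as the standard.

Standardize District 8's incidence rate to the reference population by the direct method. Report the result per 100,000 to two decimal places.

650.66

Age-specific rates per 100,000 for District 8: 51.57, 186.75, 670.33, 562.14, 1206.78, 1813.95.
Standard weights: 0.03, 0.21, 0.16, 0.40, 0.14, 0.06.
Standardized rate: 0.0300×51.57 + 0.2100×186.75 + 0.1600×670.33 + 0.4000×562.14 + 0.1400×1206.78 + 0.0600×1813.95 = 650.6570 per 100,000.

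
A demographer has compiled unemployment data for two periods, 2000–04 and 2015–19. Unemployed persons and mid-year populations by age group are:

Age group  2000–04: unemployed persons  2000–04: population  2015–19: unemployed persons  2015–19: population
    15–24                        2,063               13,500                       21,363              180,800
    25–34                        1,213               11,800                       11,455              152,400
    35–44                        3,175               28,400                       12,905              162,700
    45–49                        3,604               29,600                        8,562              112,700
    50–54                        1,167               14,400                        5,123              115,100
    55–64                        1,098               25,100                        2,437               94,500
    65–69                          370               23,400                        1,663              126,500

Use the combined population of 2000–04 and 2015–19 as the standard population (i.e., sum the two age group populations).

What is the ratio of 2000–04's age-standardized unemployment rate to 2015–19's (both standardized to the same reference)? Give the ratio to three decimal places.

Age-specific rates per 1,000 for 2000–04: 152.815, 102.797, 111.796, 121.757, 81.042, 43.745, 15.812.
For 2015–19: 118.158, 75.164, 79.318, 75.972, 44.509, 25.788, 13.146.
Combined standard total = 1,090,900; weights = 0.1781, 0.1505, 0.1752, 0.1304, 0.1187, 0.1096, 0.1374.
2000–04: 0.1781×152.815 + 0.1505×102.797 + 0.1752×111.796 + 0.1304×121.757 + 0.1187×81.042 + 0.1096×43.745 + 0.1374×15.812 = 94.7459 per 1,000.
2015–19: 0.1781×118.158 + 0.1505×75.164 + 0.1752×79.318 + 0.1304×75.972 + 0.1187×44.509 + 0.1096×25.788 + 0.1374×13.146 = 66.0806 per 1,000.
Ratio = 94.7459 ÷ 66.0806 = 1.43379.

1.434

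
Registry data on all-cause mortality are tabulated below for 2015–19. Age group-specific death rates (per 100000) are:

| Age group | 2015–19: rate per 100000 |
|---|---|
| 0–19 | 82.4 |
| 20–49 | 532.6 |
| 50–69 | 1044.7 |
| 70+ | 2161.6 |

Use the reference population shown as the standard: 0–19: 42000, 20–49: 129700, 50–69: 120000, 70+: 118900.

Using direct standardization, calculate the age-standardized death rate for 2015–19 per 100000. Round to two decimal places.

1107.93

Standard total = 410600; weights = 0.1023, 0.3159, 0.2923, 0.2896.
Standardized rate: 0.1023×82.4 + 0.3159×532.6 + 0.2923×1044.7 + 0.2896×2161.6 = 1107.9329 per 100000.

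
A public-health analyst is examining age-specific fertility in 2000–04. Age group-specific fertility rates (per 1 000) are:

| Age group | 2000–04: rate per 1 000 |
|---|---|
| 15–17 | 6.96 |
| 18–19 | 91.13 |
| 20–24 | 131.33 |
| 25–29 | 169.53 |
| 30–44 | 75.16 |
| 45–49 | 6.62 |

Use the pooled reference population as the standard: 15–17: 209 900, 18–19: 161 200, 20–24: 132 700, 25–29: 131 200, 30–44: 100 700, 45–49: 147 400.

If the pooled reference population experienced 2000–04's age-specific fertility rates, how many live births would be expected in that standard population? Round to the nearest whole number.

64365

Expected live births = Σ (standard pop × age-specific rate ÷ 1 000)
= 209 900×6.96/1 000 + 161 200×91.13/1 000 + 132 700×131.33/1 000 + 131 200×169.53/1 000 + 100 700×75.16/1 000 + 147 400×6.62/1 000
= 1460.90 + 14690.16 + 17427.49 + 22242.34 + 7568.61 + 975.79 = 64365.29.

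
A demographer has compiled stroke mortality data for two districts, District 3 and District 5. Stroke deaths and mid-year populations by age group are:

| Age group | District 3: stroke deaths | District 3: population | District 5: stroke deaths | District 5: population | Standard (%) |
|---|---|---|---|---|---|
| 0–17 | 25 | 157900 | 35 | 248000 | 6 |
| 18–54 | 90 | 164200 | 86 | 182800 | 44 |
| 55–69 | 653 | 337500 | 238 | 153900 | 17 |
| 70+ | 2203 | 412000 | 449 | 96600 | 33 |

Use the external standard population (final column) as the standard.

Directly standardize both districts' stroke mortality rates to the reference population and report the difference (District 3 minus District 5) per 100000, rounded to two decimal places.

Age-specific rates per 100000 for District 3: 15.83, 54.81, 193.48, 534.71.
For District 5: 14.11, 47.05, 154.65, 464.80.
Standard weights: 0.06, 0.44, 0.17, 0.33.
District 3: 0.0600×15.83 + 0.4400×54.81 + 0.1700×193.48 + 0.3300×534.71 = 234.4126 per 100000.
District 5: 0.0600×14.11 + 0.4400×47.05 + 0.1700×154.65 + 0.3300×464.80 = 201.2219 per 100000.
Difference = 234.4126 − 201.2219 = 33.1907.

33.19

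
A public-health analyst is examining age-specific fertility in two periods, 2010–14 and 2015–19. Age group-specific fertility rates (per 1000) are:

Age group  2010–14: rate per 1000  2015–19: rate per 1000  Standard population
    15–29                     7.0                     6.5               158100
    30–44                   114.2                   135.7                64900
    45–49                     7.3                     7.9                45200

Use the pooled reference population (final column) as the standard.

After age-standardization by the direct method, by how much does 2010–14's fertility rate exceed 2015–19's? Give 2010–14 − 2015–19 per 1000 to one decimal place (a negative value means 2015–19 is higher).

Standard total = 268200; weights = 0.5895, 0.2420, 0.1685.
2010–14: 0.5895×7.0 + 0.2420×114.2 + 0.1685×7.3 = 32.9912 per 1000.
2015–19: 0.5895×6.5 + 0.2420×135.7 + 0.1685×7.9 = 38.0002 per 1000.
Difference = 32.9912 − 38.0002 = -5.0090.

-5.0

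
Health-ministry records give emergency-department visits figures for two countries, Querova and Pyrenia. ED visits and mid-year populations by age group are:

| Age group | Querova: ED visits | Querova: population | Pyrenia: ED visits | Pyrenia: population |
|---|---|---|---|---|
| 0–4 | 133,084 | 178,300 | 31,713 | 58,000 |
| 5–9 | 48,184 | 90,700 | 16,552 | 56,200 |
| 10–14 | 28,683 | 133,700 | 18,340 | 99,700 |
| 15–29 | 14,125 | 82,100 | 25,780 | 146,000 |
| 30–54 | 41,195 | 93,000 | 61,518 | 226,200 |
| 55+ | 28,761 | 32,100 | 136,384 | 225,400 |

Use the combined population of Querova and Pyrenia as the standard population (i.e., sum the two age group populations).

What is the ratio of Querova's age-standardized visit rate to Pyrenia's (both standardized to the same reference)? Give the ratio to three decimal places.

1.437

Age-specific rates per 1,000 for Querova: 746.405, 531.246, 214.533, 172.046, 442.957, 895.981.
For Pyrenia: 546.776, 294.520, 183.952, 176.575, 271.963, 605.075.
Combined standard total = 1,421,400; weights = 0.1662, 0.1033, 0.1642, 0.1605, 0.2246, 0.1812.
Querova: 0.1662×746.405 + 0.1033×531.246 + 0.1642×214.533 + 0.1605×172.046 + 0.2246×442.957 + 0.1812×895.981 = 503.6149 per 1,000.
Pyrenia: 0.1662×546.776 + 0.1033×294.520 + 0.1642×183.952 + 0.1605×176.575 + 0.2246×271.963 + 0.1812×605.075 = 350.5676 per 1,000.
Ratio = 503.6149 ÷ 350.5676 = 1.43657.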